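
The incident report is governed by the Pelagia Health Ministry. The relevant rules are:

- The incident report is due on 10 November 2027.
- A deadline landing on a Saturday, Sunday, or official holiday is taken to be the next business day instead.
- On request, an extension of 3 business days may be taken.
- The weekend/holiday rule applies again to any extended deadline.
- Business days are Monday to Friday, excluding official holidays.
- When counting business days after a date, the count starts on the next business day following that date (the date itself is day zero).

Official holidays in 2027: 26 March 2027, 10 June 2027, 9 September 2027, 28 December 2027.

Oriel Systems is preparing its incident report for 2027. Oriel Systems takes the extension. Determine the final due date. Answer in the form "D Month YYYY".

Start from the fixed due date, 10 November 2027.
Since 10 November 2027 is a Wednesday and not a holiday, the date is unchanged.
The 3-business-day extension runs from 10 November 2027 to 15 November 2027.
Since 15 November 2027 is a Monday and not a holiday, the date is unchanged.
Deadline: 15 November 2027.

15 November 2027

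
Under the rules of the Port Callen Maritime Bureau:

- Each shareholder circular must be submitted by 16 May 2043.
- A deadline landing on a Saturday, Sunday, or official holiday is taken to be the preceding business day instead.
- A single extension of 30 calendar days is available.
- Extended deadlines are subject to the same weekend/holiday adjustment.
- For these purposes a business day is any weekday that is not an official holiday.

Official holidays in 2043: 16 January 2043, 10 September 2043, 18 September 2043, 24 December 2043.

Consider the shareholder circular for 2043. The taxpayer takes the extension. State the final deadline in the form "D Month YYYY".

The stated deadline is 16 May 2043.
Because 16 May 2043 is a Saturday, the deadline becomes 15 May 2043 (Friday).
With the 30-day extension, 15 May 2043 becomes 14 June 2043.
14 June 2043 is a Sunday, so it moves to the preceding business day, 12 June 2043 (Friday).
Deadline: 12 June 2043.

12 June 2043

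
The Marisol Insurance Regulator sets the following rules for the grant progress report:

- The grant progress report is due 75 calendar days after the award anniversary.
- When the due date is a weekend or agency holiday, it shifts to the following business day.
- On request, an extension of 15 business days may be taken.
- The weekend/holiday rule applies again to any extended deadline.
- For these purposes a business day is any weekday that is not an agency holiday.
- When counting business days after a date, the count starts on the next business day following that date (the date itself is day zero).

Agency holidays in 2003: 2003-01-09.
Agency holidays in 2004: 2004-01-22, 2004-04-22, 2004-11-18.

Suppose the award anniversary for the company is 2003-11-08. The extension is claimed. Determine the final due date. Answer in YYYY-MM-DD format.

Adding 75 calendar days to 2003-11-08 gives 2004-01-22.
Because 2004-01-22 is a listed holiday, the deadline becomes 2004-01-23 (Friday).
Counting 15 further business days from 2004-01-23 reaches 2004-02-13.
2004-02-13 falls on a Friday, which is a business day, so no adjustment is needed.
So the filing is due 2004-02-13.

2004-02-13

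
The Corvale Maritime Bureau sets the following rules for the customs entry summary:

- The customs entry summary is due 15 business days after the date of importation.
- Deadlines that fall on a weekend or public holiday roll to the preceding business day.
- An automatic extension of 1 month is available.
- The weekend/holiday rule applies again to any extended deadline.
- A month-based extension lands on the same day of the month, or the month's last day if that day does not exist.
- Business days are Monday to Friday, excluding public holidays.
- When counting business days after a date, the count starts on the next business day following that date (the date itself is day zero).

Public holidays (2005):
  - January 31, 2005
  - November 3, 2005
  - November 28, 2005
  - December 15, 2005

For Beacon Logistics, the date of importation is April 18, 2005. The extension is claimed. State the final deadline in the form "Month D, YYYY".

15 business days after April 18, 2005, excluding weekends and holidays, is May 9, 2005.
May 9, 2005 (Monday) is already a business day.
Add 1 month to May 9, 2005: June 9, 2005.
June 9, 2005 (Thursday) is already a business day.
So the filing is due June 9, 2005.

June 9, 2005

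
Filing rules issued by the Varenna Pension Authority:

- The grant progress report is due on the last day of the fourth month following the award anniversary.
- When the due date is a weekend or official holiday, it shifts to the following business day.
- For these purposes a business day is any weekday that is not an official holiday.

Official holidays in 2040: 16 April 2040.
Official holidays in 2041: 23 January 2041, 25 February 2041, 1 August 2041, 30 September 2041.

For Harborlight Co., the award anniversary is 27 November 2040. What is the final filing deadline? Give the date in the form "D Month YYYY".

1 April 2041

The fourth month after 27 November 2040 is March 2041, whose last day is 31 March 2041.
Because 31 March 2041 is a Sunday, the deadline becomes 1 April 2041 (Monday).
Deadline: 1 April 2041.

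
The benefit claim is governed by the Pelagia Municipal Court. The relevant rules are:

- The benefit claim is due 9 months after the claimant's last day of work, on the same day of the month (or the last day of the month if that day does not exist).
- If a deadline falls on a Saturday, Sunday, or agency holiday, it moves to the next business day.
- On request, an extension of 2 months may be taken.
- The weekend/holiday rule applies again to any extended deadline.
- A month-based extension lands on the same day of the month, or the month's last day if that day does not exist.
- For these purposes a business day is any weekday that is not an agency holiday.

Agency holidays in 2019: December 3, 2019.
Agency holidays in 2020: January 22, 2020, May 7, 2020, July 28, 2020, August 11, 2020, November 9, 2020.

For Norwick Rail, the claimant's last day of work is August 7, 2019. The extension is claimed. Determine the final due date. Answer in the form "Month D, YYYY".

July 8, 2020

9 months from August 7, 2019 is May 7, 2020.
May 7, 2020 is a listed holiday; the next business day is May 8, 2020 (Friday).
The 2 months extension carries May 8, 2020 to July 8, 2020.
July 8, 2020 falls on a Wednesday, which is a business day, so no adjustment is needed.
Final deadline: July 8, 2020.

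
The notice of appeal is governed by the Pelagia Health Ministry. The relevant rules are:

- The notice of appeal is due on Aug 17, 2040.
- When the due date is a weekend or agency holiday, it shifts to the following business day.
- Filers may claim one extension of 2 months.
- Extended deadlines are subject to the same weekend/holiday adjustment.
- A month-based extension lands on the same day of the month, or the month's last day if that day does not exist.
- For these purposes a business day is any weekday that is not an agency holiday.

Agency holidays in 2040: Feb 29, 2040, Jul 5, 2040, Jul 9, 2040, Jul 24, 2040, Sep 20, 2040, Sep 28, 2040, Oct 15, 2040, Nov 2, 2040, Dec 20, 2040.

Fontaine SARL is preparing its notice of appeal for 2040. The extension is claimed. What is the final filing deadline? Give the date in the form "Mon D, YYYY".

Start from the fixed due date, Aug 17, 2040.
Since Aug 17, 2040 is a Friday and not a holiday, the date is unchanged.
Add 2 months to Aug 17, 2040: Oct 17, 2040.
Oct 17, 2040 is a Wednesday and not a listed holiday, so it stands.
Final deadline: Oct 17, 2040.

Oct 17, 2040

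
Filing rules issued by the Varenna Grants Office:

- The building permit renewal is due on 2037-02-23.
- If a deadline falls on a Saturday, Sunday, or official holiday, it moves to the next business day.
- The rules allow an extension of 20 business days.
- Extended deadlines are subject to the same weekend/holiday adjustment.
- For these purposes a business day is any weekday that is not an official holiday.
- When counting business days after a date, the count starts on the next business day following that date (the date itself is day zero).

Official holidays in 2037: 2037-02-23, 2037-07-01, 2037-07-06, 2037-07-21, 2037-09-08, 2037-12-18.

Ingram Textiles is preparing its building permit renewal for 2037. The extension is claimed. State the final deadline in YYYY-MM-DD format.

The stated deadline is 2037-02-23.
Because 2037-02-23 is a listed holiday, the deadline becomes 2037-02-24 (Tuesday).
Counting 20 further business days from 2037-02-24 reaches 2037-03-24.
Since 2037-03-24 is a Tuesday and not a holiday, the date is unchanged.
So the filing is due 2037-03-24.

2037-03-24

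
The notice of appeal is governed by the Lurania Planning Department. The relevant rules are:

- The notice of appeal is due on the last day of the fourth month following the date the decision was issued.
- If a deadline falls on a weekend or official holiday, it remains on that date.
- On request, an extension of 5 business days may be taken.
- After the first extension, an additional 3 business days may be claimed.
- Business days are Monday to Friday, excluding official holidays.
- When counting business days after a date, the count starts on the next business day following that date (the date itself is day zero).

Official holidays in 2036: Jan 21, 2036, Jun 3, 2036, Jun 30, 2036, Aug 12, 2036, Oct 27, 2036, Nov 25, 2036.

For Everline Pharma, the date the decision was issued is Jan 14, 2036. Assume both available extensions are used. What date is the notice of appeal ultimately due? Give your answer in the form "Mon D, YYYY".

Jun 12, 2036

4 months after Jan 14, 2036 is May 2036; that month ends on May 31, 2036.
May 31, 2036 is a Saturday; no weekend or holiday adjustment applies.
Applying the 5-business-day extension: 5 business days after May 31, 2036 is Jun 9, 2036.
Jun 9, 2036 is a Monday; no weekend or holiday adjustment applies.
Counting 3 further business days from Jun 9, 2036 reaches Jun 12, 2036.
Jun 12, 2036 is a Thursday; no weekend or holiday adjustment applies.
Deadline: Jun 12, 2036.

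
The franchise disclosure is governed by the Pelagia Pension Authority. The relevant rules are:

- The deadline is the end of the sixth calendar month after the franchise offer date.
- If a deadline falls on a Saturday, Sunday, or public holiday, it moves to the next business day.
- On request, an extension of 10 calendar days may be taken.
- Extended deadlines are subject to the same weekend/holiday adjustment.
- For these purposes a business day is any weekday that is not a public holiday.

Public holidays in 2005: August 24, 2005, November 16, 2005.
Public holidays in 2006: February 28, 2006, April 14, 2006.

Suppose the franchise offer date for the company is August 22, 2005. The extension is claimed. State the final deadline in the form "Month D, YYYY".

March 13, 2006

The sixth month after August 22, 2005 is February 2006, whose last day is February 28, 2006.
February 28, 2006 falls on a listed holiday. Rolling to the next business day gives March 1, 2006, a Wednesday.
Applying the 10-calendar-day extension: March 1, 2006 + 10 days = March 11, 2006.
March 11, 2006 is a Saturday; the next business day is March 13, 2006 (Monday).
The final due date is March 13, 2006.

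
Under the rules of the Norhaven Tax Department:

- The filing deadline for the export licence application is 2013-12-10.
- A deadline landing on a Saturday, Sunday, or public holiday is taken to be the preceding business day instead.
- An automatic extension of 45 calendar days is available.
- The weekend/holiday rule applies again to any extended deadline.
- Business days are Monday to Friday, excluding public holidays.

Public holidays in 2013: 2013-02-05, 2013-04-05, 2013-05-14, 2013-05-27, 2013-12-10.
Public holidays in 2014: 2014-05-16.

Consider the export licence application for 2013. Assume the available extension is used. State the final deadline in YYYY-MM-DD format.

The stated deadline is 2013-12-10.
Because 2013-12-10 is a listed holiday, the deadline becomes 2013-12-09 (Monday).
With the 45-day extension, 2013-12-09 becomes 2014-01-23.
Since 2014-01-23 is a Thursday and not a holiday, the date is unchanged.
So the filing is due 2014-01-23.

2014-01-23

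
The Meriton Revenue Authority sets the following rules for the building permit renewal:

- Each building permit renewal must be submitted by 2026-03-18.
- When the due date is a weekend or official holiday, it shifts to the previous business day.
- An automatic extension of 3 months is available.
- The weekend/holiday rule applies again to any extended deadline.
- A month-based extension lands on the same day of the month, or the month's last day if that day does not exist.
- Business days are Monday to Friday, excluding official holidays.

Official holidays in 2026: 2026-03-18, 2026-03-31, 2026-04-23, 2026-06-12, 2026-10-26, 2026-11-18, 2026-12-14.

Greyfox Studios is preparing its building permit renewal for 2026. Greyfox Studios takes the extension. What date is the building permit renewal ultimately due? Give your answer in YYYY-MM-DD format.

The stated deadline is 2026-03-18.
2026-03-18 falls on a listed holiday. Rolling to the preceding business day gives 2026-03-17, a Tuesday.
Applying the 3 months extension: 3 months after 2026-03-17 is 2026-06-17.
2026-06-17 (Wednesday) is already a business day.
Final deadline: 2026-06-17.

2026-06-17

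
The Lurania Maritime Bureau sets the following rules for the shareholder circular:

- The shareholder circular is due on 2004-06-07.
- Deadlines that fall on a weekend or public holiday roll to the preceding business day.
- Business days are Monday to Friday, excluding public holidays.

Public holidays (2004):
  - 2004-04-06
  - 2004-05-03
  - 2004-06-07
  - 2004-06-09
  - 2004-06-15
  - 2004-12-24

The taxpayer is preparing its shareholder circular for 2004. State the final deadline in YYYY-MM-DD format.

2004-06-04

Start from the fixed due date, 2004-06-07.
2004-06-07 is a listed holiday; the preceding business day is 2004-06-04 (Friday).
Deadline: 2004-06-04.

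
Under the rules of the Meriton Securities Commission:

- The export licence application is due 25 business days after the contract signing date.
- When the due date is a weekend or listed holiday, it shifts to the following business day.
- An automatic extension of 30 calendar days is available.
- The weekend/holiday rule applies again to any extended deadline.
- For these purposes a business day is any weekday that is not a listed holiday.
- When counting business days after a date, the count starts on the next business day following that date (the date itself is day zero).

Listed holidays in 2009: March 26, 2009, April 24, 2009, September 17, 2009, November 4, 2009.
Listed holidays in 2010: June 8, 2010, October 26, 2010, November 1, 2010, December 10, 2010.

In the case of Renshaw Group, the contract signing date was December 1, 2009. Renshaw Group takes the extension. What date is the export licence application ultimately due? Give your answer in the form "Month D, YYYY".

February 4, 2010

Starting the day after December 1, 2009 and counting 25 business days lands on January 5, 2010.
January 5, 2010 (Tuesday) is already a business day.
Applying the 30-calendar-day extension: January 5, 2010 + 30 days = February 4, 2010.
February 4, 2010 is a Thursday and not a listed holiday, so it stands.
The final due date is February 4, 2010.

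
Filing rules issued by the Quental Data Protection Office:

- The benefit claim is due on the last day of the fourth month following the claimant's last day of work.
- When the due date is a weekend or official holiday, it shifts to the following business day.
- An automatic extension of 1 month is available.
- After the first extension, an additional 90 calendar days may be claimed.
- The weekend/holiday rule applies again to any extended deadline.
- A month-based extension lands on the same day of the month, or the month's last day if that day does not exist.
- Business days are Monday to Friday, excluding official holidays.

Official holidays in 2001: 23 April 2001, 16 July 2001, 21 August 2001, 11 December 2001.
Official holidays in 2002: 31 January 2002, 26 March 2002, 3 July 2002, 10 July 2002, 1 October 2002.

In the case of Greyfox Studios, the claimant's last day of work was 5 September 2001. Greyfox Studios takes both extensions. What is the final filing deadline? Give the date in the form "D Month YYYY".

4 months after 5 September 2001 falls in January 2002; the last day of that month is 31 January 2002.
31 January 2002 is a listed holiday; the next business day is 1 February 2002 (Friday).
Applying the 1 month extension: 1 month after 1 February 2002 is 1 March 2002.
Since 1 March 2002 is a Friday and not a holiday, the date is unchanged.
Applying the 90-calendar-day extension: 1 March 2002 + 90 days = 30 May 2002.
Since 30 May 2002 is a Thursday and not a holiday, the date is unchanged.
So the filing is due 30 May 2002.

30 May 2002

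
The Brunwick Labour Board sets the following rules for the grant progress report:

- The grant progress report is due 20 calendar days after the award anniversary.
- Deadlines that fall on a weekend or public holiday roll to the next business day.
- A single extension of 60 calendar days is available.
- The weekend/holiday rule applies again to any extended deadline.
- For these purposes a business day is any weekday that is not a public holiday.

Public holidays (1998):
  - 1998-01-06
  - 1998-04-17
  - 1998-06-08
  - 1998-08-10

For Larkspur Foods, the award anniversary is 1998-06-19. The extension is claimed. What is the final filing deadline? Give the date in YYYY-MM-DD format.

1998-09-07

From 1998-06-19, 20 calendar days later is 1998-07-09.
1998-07-09 is a Thursday and not a listed holiday, so it stands.
The 60-calendar-day extension moves the deadline from 1998-07-09 to 1998-09-07.
1998-09-07 is a Monday and not a listed holiday, so it stands.
Deadline: 1998-09-07.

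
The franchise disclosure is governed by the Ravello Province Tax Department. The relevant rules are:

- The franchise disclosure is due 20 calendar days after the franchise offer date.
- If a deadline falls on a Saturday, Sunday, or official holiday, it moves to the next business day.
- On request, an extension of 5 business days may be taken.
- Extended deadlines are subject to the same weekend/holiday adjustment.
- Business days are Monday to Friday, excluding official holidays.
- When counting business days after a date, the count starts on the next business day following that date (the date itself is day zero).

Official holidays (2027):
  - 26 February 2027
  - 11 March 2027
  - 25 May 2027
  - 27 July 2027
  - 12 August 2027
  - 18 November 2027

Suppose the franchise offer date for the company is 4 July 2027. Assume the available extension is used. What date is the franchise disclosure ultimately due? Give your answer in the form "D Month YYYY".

3 August 2027

Trigger date 4 July 2027 + 20 calendar days = 24 July 2027.
24 July 2027 is a Saturday, so it moves to the next business day, 26 July 2027 (Monday).
Applying the 5-business-day extension: 5 business days after 26 July 2027 is 3 August 2027.
3 August 2027 (Tuesday) is already a business day.
Final deadline: 3 August 2027.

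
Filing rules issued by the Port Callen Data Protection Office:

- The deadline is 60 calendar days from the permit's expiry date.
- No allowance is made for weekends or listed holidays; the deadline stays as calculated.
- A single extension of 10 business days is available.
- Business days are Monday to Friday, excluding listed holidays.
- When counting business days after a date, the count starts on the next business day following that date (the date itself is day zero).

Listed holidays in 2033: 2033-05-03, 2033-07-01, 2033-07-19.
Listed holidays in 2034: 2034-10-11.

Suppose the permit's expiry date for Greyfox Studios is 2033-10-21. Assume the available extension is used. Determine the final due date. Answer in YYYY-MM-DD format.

2034-01-03

Adding 60 calendar days to 2033-10-21 gives 2033-12-20.
2033-12-20 falls on a Tuesday. The rules make no weekend/holiday allowance, so it remains 2033-12-20.
Applying the 10-business-day extension: 10 business days after 2033-12-20 is 2034-01-03.
No adjustment is made for weekends or holidays, so 2034-01-03 stands.
So the filing is due 2034-01-03.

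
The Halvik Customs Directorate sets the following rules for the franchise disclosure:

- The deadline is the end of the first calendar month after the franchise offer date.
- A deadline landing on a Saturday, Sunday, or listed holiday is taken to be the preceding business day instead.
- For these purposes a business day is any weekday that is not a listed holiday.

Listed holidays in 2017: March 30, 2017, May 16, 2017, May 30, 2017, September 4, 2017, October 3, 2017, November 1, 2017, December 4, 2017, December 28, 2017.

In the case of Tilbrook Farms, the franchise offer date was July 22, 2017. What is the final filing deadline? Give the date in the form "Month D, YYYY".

August 31, 2017

1 month after July 22, 2017 falls in August 2017; the last day of that month is August 31, 2017.
August 31, 2017 is a Thursday and not a listed holiday, so it stands.
So the filing is due August 31, 2017.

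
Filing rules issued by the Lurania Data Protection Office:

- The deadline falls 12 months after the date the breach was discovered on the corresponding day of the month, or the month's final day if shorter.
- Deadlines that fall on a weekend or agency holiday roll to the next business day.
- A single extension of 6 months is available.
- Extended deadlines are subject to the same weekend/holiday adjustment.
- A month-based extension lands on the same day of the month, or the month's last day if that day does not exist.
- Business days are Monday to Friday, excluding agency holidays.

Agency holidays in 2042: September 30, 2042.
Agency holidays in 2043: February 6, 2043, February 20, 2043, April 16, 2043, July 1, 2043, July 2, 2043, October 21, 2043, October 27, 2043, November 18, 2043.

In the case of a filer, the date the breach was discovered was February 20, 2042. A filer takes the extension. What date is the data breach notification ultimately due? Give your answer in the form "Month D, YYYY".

August 24, 2043

12 months from February 20, 2042 is February 20, 2043.
Because February 20, 2043 is a listed holiday, the deadline becomes February 23, 2043 (Monday).
Add 6 months to February 23, 2043: August 23, 2043.
August 23, 2043 is a Sunday; the next business day is August 24, 2043 (Monday).
Final deadline: August 24, 2043.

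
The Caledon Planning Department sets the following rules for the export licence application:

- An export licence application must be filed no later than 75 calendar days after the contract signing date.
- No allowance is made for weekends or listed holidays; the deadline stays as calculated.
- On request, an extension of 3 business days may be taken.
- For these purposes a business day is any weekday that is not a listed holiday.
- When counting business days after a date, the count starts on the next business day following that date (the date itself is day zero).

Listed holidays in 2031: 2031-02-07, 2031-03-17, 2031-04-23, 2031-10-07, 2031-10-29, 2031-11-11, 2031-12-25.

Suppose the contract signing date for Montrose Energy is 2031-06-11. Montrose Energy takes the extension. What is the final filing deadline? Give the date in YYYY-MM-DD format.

2031-08-28

75 calendar days after 2031-06-11 is 2031-08-25.
2031-08-25 falls on a Monday. The rules make no weekend/holiday allowance, so it remains 2031-08-25.
Applying the 3-business-day extension: 3 business days after 2031-08-25 is 2031-08-28.
2031-08-28 falls on a Thursday. The rules make no weekend/holiday allowance, so it remains 2031-08-28.
The final due date is 2031-08-28.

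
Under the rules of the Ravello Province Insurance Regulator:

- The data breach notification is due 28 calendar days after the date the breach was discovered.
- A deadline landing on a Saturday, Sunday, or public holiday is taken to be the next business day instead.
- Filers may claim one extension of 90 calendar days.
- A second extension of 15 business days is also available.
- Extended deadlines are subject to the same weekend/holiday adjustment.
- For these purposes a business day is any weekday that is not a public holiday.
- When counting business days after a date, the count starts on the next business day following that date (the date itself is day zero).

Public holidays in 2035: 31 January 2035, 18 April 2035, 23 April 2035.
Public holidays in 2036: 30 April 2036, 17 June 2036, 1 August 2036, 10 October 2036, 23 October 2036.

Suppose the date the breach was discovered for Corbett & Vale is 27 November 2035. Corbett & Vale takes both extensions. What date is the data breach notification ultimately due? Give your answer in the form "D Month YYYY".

14 April 2036

From 27 November 2035, 28 calendar days later is 25 December 2035.
Since 25 December 2035 is a Tuesday and not a holiday, the date is unchanged.
With the 90-day extension, 25 December 2035 becomes 24 March 2036.
Since 24 March 2036 is a Monday and not a holiday, the date is unchanged.
Applying the 15-business-day extension: 15 business days after 24 March 2036 is 14 April 2036.
14 April 2036 falls on a Monday, which is a business day, so no adjustment is needed.
Deadline: 14 April 2036.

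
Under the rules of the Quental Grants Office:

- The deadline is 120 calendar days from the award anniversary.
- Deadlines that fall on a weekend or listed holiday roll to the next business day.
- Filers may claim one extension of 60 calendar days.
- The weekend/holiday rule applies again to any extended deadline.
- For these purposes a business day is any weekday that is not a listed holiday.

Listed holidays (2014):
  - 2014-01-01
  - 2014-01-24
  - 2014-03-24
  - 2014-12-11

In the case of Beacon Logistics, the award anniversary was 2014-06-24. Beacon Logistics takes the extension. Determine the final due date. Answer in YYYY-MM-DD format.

Trigger date 2014-06-24 + 120 calendar days = 2014-10-22.
2014-10-22 (Wednesday) is already a business day.
Applying the 60-calendar-day extension: 2014-10-22 + 60 days = 2014-12-21.
Because 2014-12-21 is a Sunday, the deadline becomes 2014-12-22 (Monday).
Final deadline: 2014-12-22.

2014-12-22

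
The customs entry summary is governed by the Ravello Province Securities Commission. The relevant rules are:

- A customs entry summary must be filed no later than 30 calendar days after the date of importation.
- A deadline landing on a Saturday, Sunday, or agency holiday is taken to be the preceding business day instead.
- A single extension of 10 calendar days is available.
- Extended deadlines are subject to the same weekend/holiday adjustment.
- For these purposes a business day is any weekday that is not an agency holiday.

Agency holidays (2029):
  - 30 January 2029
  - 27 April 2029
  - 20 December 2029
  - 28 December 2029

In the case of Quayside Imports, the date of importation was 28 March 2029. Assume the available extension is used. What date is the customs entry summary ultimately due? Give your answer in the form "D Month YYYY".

4 May 2029

Adding 30 calendar days to 28 March 2029 gives 27 April 2029.
27 April 2029 is a listed holiday; the preceding business day is 26 April 2029 (Thursday).
Add the 10 calendar-day extension to 26 April 2029: 6 May 2029.
Because 6 May 2029 is a Sunday, the deadline becomes 4 May 2029 (Friday).
The final due date is 4 May 2029.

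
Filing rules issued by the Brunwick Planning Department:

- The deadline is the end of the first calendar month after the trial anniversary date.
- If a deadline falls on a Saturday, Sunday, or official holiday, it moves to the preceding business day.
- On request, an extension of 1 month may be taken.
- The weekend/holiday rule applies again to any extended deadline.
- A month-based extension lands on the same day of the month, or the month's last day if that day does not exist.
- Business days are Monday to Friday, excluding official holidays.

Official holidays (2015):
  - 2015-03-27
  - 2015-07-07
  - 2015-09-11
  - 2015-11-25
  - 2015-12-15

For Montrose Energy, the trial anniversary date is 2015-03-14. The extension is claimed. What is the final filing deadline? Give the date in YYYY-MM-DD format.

The first month after 2015-03-14 is April 2015, whose last day is 2015-04-30.
Since 2015-04-30 is a Thursday and not a holiday, the date is unchanged.
The 1 month extension carries 2015-04-30 to 2015-05-30.
2015-05-30 is a Saturday; the preceding business day is 2015-05-29 (Friday).
Final deadline: 2015-05-29.

2015-05-29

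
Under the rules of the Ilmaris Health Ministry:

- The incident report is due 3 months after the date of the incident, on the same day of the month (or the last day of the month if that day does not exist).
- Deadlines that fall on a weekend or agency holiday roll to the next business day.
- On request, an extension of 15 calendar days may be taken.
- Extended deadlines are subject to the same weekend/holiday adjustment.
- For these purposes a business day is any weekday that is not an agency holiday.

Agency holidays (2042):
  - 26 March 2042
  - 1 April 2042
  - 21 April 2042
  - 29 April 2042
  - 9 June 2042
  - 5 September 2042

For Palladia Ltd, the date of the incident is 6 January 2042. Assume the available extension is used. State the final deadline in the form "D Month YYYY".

22 April 2042

3 months from 6 January 2042 is 6 April 2042.
Because 6 April 2042 is a Sunday, the deadline becomes 7 April 2042 (Monday).
Add the 15 calendar-day extension to 7 April 2042: 22 April 2042.
Since 22 April 2042 is a Tuesday and not a holiday, the date is unchanged.
The final due date is 22 April 2042.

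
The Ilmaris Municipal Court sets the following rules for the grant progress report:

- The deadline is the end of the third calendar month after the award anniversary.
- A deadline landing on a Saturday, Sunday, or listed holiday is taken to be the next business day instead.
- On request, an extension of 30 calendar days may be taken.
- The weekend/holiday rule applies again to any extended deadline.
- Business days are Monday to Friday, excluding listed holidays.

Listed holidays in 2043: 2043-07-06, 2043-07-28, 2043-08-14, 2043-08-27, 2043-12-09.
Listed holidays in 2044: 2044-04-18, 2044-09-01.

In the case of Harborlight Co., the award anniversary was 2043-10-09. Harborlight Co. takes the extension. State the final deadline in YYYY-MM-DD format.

3 months after 2043-10-09 is January 2044; that month ends on 2044-01-31.
2044-01-31 is a Sunday, so it moves to the next business day, 2044-02-01 (Monday).
Add the 30 calendar-day extension to 2044-02-01: 2044-03-02.
Since 2044-03-02 is a Wednesday and not a holiday, the date is unchanged.
So the filing is due 2044-03-02.

2044-03-02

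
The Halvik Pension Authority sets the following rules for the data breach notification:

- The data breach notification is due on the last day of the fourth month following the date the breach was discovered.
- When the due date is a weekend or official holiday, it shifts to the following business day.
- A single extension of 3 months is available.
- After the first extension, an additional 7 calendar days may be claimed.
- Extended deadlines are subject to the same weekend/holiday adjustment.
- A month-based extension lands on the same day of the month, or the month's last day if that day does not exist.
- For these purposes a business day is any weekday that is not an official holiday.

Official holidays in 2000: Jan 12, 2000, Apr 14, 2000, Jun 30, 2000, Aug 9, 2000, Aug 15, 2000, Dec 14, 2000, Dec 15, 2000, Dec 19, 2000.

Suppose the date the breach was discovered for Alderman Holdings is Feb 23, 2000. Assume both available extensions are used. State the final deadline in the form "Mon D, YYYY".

4 months after Feb 23, 2000 is June 2000; that month ends on Jun 30, 2000.
Jun 30, 2000 falls on a listed holiday. Rolling to the next business day gives Jul 3, 2000, a Monday.
The 3 months extension carries Jul 3, 2000 to Oct 3, 2000.
Oct 3, 2000 is a Tuesday and not a listed holiday, so it stands.
The 7-calendar-day extension moves the deadline from Oct 3, 2000 to Oct 10, 2000.
Oct 10, 2000 is a Tuesday and not a listed holiday, so it stands.
Deadline: Oct 10, 2000.

Oct 10, 2000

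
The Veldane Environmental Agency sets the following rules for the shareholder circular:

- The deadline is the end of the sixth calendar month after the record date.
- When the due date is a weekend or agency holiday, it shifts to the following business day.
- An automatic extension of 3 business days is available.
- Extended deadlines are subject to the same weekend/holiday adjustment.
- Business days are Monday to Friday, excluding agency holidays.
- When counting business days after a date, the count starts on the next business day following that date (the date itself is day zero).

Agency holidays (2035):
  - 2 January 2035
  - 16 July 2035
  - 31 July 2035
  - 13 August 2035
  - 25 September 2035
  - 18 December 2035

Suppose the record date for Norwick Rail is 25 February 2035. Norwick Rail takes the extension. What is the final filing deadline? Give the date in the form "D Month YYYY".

5 September 2035

6 months after 25 February 2035 falls in August 2035; the last day of that month is 31 August 2035.
31 August 2035 (Friday) is already a business day.
The 3-business-day extension runs from 31 August 2035 to 5 September 2035.
5 September 2035 is a Wednesday and not a listed holiday, so it stands.
Deadline: 5 September 2035.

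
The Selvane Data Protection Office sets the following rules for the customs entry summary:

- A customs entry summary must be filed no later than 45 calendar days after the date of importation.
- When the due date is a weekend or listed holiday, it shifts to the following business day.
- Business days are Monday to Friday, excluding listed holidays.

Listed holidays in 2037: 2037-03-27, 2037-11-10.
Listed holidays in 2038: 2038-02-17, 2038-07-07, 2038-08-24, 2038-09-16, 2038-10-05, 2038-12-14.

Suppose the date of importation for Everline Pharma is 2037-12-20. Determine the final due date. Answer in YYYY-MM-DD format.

From 2037-12-20, 45 calendar days later is 2038-02-03.
Since 2038-02-03 is a Wednesday and not a holiday, the date is unchanged.
Final deadline: 2038-02-03.

2038-02-03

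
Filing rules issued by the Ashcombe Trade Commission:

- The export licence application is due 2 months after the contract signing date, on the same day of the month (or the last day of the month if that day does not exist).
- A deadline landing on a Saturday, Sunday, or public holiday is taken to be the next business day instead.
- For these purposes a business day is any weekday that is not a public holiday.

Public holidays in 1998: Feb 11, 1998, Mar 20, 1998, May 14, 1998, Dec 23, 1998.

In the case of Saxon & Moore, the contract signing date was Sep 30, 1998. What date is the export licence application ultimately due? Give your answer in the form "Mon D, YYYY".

Moving 2 months forward from Sep 30, 1998 on the corresponding day gives Nov 30, 1998.
Nov 30, 1998 falls on a Monday, which is a business day, so no adjustment is needed.
So the filing is due Nov 30, 1998.

Nov 30, 1998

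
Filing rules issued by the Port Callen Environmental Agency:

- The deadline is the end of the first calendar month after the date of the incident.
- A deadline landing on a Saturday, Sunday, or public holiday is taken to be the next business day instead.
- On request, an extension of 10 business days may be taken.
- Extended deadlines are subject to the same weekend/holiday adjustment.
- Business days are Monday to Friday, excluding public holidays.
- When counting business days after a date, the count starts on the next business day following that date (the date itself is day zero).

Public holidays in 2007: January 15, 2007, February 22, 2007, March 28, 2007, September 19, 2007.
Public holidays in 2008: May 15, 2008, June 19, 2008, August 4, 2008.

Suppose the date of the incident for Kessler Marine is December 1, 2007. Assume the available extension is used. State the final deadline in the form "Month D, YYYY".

The first month after December 1, 2007 is January 2008, whose last day is January 31, 2008.
Since January 31, 2008 is a Thursday and not a holiday, the date is unchanged.
The 10-business-day extension runs from January 31, 2008 to February 14, 2008.
February 14, 2008 (Thursday) is already a business day.
So the filing is due February 14, 2008.

February 14, 2008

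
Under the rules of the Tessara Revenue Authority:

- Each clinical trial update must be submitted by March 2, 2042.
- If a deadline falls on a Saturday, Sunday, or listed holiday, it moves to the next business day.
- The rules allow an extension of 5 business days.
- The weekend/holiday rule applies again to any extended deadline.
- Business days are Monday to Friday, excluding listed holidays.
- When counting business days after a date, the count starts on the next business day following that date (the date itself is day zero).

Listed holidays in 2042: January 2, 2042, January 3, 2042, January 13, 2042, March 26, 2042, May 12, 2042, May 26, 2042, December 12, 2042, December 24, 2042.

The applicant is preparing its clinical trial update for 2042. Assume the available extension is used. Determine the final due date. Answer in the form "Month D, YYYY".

Start from the fixed due date, March 2, 2042.
Because March 2, 2042 is a Sunday, the deadline becomes March 3, 2042 (Monday).
The 5-business-day extension runs from March 3, 2042 to March 10, 2042.
March 10, 2042 falls on a Monday, which is a business day, so no adjustment is needed.
Deadline: March 10, 2042.

March 10, 2042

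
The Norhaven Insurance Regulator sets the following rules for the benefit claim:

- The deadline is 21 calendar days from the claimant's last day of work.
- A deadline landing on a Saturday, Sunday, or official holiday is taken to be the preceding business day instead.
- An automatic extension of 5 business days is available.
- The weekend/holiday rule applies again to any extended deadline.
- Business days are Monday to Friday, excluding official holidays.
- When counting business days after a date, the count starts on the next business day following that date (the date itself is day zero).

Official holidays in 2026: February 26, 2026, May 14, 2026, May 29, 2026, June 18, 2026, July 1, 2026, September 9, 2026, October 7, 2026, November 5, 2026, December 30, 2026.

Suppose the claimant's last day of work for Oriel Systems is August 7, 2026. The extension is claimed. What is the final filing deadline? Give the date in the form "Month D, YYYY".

Trigger date August 7, 2026 + 21 calendar days = August 28, 2026.
Since August 28, 2026 is a Friday and not a holiday, the date is unchanged.
The 5-business-day extension runs from August 28, 2026 to September 4, 2026.
September 4, 2026 (Friday) is already a business day.
The final due date is September 4, 2026.

September 4, 2026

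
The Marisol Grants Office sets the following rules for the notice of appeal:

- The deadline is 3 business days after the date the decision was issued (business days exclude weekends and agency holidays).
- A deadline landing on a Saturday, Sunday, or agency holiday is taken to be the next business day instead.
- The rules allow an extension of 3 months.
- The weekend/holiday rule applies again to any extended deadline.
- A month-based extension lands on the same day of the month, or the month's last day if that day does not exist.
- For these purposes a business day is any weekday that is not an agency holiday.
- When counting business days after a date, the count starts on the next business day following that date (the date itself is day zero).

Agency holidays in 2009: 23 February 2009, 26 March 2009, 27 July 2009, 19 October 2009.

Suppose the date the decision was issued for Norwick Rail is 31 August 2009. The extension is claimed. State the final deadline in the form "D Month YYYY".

Counting 3 business days after 31 August 2009 (skipping weekends and listed holidays) reaches 3 September 2009.
3 September 2009 is a Thursday and not a listed holiday, so it stands.
Add 3 months to 3 September 2009: 3 December 2009.
3 December 2009 is a Thursday and not a listed holiday, so it stands.
The final due date is 3 December 2009.

3 December 2009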